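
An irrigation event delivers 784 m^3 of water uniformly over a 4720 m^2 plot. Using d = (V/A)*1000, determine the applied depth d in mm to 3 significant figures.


d = (784 / 4720) * 1000 = 166 mm
Therefore the applied depth d = 166 mm.


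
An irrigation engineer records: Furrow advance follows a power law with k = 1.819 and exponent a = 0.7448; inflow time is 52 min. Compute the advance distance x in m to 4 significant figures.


Approach: apply the power-law advance function, x = k*t^a.
x = 1.819 * 52^0.7448 = 34.51 m
Therefore the advance distance x = 34.51 m.


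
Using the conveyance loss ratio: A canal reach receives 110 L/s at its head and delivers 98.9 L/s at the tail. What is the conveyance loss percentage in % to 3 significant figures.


Approach: apply the conveyance loss ratio, loss% = ((Q_head - Q_tail)/Q_head)*100.
loss = ((110 - 98.9)/110)*100 = 10.1 %
Therefore the conveyance loss percentage = 10.1 %.


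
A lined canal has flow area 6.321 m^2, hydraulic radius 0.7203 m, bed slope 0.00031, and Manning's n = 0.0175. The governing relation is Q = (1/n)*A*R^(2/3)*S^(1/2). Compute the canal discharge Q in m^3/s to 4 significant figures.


Q = (1/0.0175) * 6.321 * 0.7203^(2/3) * 0.00031^(1/2) = 5.110 m^3/s
Therefore the canal discharge Q = 5.110 m^3/s.


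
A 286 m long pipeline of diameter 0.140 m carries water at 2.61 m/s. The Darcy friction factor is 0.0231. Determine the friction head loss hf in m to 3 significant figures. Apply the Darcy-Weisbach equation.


Approach: apply the Darcy-Weisbach equation, hf = f*(L/D)*(v^2/(2g)).
hf = 0.0231 * (286/0.140) * (2.61^2 / (2*9.81))
hf = 16.4 m
Therefore the friction head loss hf = 16.4 m.


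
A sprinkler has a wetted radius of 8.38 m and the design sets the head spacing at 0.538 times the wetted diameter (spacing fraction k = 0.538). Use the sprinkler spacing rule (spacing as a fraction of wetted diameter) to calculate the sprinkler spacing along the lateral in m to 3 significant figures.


Approach: apply the sprinkler spacing rule (spacing as a fraction of wetted diameter), S = k*(2*R).
S = 0.538 * (2 * 8.38) = 9.02 m
Therefore the sprinkler spacing along the lateral = 9.02 m.


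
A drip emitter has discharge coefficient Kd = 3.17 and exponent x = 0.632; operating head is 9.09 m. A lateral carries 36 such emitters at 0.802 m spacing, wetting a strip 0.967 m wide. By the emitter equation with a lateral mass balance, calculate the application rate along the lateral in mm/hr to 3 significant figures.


Approach: apply the emitter equation with a lateral mass balance, q = Kd*h^x; Q = n*q; rate = Q/(n*spacing*width).
Step 1 — single emitter flow (q = Kd*h^x):
  q = 3.17 * 9.09^0.632 = 12.790 L/hr
Step 2 — total lateral flow: Q = 36 * 12.790 = 460.44 L/hr
Step 3 — wetted area: A = 36 * 0.802 * 0.967 = 27.919 m^2
Step 4 — application rate: Q/A = 460.44/27.919 = 16.5 mm/hr
Therefore the application rate along the lateral = 16.5 mm/hr.


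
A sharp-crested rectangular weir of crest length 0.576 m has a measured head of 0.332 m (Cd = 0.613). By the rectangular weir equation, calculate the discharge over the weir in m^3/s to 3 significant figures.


Approach: apply the rectangular weir equation, Q = (2/3)*Cd*L*sqrt(2g)*H^1.5.
Q = (2/3)*0.613*0.576*sqrt(2*9.81)*0.332^1.5 = 0.199 m^3/s
Therefore the discharge over the weir = 0.199 m^3/s.


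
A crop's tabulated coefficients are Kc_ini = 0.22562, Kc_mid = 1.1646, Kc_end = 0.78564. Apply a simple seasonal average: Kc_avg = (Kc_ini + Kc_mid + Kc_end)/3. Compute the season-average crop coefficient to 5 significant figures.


Kc_avg = (0.22562 + 1.1646 + 0.78564)/3 = 0.72529
Therefore the season-average crop coefficient = 0.72529.


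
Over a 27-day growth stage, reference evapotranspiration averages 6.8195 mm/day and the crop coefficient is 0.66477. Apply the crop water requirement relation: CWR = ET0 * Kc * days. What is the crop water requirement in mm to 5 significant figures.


CWR = 6.8195 * 0.66477 * 27 = 122.40 mm
Therefore the crop water requirement = 122.40 mm.


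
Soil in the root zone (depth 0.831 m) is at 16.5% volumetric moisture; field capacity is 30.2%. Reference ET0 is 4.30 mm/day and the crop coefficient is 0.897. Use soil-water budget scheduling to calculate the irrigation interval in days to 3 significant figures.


Approach: apply soil-water budget scheduling, SMD = (FC-theta)/100*depth*1000; ETc = ET0*Kc; interval = SMD/ETc.
Step 1 — soil moisture deficit:
  SMD = (30.2 - 16.5)/100 * 0.831 * 1000 = 113.85 mm
Step 2 — daily crop ET (ETc = ET0*Kc):
  ETc = 4.30 * 0.897 = 3.8571 mm/day
Step 3 — irrigation interval (SMD/ETc):
  interval = 113.85 / 3.8571 = 29.5 days
Therefore the irrigation interval = 29.5 days.


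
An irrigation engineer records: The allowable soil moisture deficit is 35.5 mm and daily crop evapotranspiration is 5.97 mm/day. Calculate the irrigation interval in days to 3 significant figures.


Approach: apply the irrigation interval relation, interval = SMD / ETc.
interval = 35.5 / 5.97 = 5.95 days
Therefore the irrigation interval = 5.95 days.


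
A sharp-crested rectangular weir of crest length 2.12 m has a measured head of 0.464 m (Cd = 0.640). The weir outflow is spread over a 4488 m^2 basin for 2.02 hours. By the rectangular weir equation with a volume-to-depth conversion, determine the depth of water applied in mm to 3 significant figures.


Approach: apply the rectangular weir equation with a volume-to-depth conversion, Q = (2/3)*Cd*L*sqrt(2g)*H^1.5; d = Q*t/A * 1000.
Step 1 — weir discharge:
  Q = (2/3)*0.640*2.12*sqrt(2*9.81)*0.464^1.5 = 1.2663 m^3/s
Step 2 — volume: V = 1.2663 * 2.02*3600 = 9208.8 m^3
Step 3 — depth: d = V/A * 1000 = 9208.8/4488 * 1000 = 2050 mm
Therefore the depth of water applied = 2050 mm.


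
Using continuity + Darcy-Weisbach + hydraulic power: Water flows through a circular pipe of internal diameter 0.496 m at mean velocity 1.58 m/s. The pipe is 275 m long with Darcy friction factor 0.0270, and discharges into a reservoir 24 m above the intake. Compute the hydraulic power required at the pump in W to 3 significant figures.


Approach: apply continuity + Darcy-Weisbach + hydraulic power, Q = A*v; hf = f*(L/D)*(v^2/(2g)); H = static + hf; P = rho*g*Q*H.
Step 1 — flow rate (continuity, Q = A*v):
  A = pi*(0.496/2)^2 = 0.19322 m^2
  Q = 0.19322 * 1.58 = 0.30529 m^3/s
Step 2 — friction head loss (Darcy-Weisbach):
  hf = 0.0270 * (275/0.496) * (1.58^2 / (2*9.81))
  hf = 1.9047 m
Step 3 — total head: H = 24 + 1.9047 = 25.905 m
Step 4 — hydraulic power (P = rho*g*Q*H):
  P = 1000 * 9.81 * 0.30529 * 25.905 = 77600 W
Therefore the hydraulic power required at the pump = 77600 W.


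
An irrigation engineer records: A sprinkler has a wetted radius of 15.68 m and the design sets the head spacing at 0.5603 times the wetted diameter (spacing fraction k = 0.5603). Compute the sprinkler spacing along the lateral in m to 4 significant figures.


Approach: apply the sprinkler spacing rule (spacing as a fraction of wetted diameter), S = k*(2*R).
S = 0.5603 * (2 * 15.68) = 17.57 m
Therefore the sprinkler spacing along the lateral = 17.57 m.


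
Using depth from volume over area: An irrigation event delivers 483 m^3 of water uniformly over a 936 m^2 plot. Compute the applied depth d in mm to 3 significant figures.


Approach: apply depth from volume over area, d = (V/A)*1000.
d = (483 / 936) * 1000 = 516 mm
Therefore the applied depth d = 516 mm.


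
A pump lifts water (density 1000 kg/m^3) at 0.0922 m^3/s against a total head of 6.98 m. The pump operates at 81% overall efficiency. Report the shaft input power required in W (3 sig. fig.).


Approach: apply hydraulic power then efficiency conversion, P = rho*g*Q*H; P_in = P/eta.
Step 1 — hydraulic power (P = rho*g*Q*H):
  P = 1000 * 9.81 * 0.0922 * 6.98 = 6313.3 W
Step 2 — input power: P_in = P/eta = 6313.3 / 0.81 = 7790 W
Therefore the shaft input power required = 7790 W.


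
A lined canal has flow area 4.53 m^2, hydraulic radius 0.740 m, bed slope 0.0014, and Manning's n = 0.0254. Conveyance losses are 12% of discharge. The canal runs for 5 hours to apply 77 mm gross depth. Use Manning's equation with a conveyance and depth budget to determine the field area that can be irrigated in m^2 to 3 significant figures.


Approach: apply Manning's equation with a conveyance and depth budget, Q = (1/n)*A*R^(2/3)*S^(1/2); Q_field = Q*(1-loss); Area = Q_field*t/(d/1000).
Step 1 — canal discharge (Manning's equation):
  Q = (1/0.0254) * 4.53 * 0.740^(2/3) * 0.0014^(1/2) = 5.4595 m^3/s
Step 2 — delivered flow: Q_field = 5.4595*(1 - 12/100) = 4.8043 m^3/s
Step 3 — volume delivered: V = 4.8043 * 5*3600 = 86478 m^3
Step 4 — area served: A = V / (depth/1000) = 86478 / 0.077 = 1120000 m^2
Therefore the field area that can be irrigated = 1120000 m^2.


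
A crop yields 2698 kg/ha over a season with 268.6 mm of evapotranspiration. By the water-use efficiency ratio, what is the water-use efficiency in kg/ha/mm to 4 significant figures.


Approach: apply the water-use efficiency ratio, WUE = yield/ET.
WUE = 2698 / 268.6 = 10.04 kg/ha/mm
Therefore the water-use efficiency = 10.04 kg/ha/mm.


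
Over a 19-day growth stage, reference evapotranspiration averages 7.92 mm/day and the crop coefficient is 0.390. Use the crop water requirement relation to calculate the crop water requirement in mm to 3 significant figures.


Approach: apply the crop water requirement relation, CWR = ET0 * Kc * days.
CWR = 7.92 * 0.390 * 19 = 58.7 mm
Therefore the crop water requirement = 58.7 mm.


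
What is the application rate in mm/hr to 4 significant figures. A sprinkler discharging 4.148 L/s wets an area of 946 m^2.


Approach: apply the application rate relation, rate = (Q/A)*3600.
rate = (4.148 / 946) * 3600 = 15.79 mm/hr
Therefore the application rate = 15.79 mm/hr.


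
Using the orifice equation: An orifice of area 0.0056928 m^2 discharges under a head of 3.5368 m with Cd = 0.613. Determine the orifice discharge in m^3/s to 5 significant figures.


Approach: apply the orifice equation, Q = Cd*A*sqrt(2*g*h).
Q = 0.613 * 0.0056928 * sqrt(2*9.81*3.5368) = 0.029070 m^3/s
Therefore the orifice discharge = 0.029070 m^3/s.


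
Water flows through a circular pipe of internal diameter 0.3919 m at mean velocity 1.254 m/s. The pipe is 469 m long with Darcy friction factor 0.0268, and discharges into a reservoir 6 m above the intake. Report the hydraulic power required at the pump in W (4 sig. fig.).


Approach: apply continuity + Darcy-Weisbach + hydraulic power, Q = A*v; hf = f*(L/D)*(v^2/(2g)); H = static + hf; P = rho*g*Q*H.
Step 1 — flow rate (continuity, Q = A*v):
  A = pi*(0.3919/2)^2 = 0.120626 m^2
  Q = 0.120626 * 1.254 = 0.151265 m^3/s
Step 2 — friction head loss (Darcy-Weisbach):
  hf = 0.0268 * (469/0.3919) * (1.254^2 / (2*9.81))
  hf = 2.57056 m
Step 3 — total head: H = 6 + 2.57056 = 8.57056 m
Step 4 — hydraulic power (P = rho*g*Q*H):
  P = 1000 * 9.81 * 0.151265 * 8.57056 = 12720 W
Therefore the hydraulic power required at the pump = 12720 W.


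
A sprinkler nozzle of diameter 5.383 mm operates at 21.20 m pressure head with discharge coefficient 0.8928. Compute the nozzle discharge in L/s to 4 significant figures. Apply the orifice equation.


Approach: apply the orifice equation, Q = Cd*A*sqrt(2*g*h), A = pi*(d/2)^2.
A = pi*(5.383e-3/2)^2 = 2.27582e-05 m^2
Q = 0.8928 * 2.27582e-05 * sqrt(2*9.81*21.20) * 1000 = 0.4144 L/s
Therefore the nozzle discharge = 0.4144 L/s.


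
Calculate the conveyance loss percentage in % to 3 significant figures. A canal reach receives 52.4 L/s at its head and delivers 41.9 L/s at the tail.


Approach: apply the conveyance loss ratio, loss% = ((Q_head - Q_tail)/Q_head)*100.
loss = ((52.4 - 41.9)/52.4)*100 = 20.0 %
Therefore the conveyance loss percentage = 20.0 %.


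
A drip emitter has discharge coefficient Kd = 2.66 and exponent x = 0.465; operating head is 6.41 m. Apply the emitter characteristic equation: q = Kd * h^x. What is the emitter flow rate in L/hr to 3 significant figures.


q = 2.66 * 6.41^0.465 = 6.31 L/hr
Therefore the emitter flow rate = 6.31 L/hr.


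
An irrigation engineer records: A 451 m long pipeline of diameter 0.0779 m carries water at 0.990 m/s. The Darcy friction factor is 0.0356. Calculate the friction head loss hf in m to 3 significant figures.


Approach: apply the Darcy-Weisbach equation, hf = f*(L/D)*(v^2/(2g)).
hf = 0.0356 * (451/0.0779) * (0.990^2 / (2*9.81))
hf = 10.3 m
Therefore the friction head loss hf = 10.3 m.


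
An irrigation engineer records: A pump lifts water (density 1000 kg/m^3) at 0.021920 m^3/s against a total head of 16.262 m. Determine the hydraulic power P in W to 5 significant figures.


Approach: apply the hydraulic power relation, P = rho*g*Q*H.
P = 1000 * 9.81 * 0.021920 * 16.262 = 3496.9 W
Therefore the hydraulic power P = 3496.9 W.


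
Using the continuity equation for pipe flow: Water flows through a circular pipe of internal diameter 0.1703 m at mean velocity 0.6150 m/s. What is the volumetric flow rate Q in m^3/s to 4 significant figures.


Approach: apply the continuity equation for pipe flow, Q = A * v with A = pi*(D/2)^2.
A = pi*(0.1703/2)^2 = 0.0227782 m^2
Q = 0.0227782 * 0.6150 = 0.01401 m^3/s
Therefore the volumetric flow rate Q = 0.01401 m^3/s.


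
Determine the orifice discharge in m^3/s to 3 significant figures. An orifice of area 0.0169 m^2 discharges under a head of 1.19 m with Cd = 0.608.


Approach: apply the orifice equation, Q = Cd*A*sqrt(2*g*h).
Q = 0.608 * 0.0169 * sqrt(2*9.81*1.19) = 0.0496 m^3/s
Therefore the orifice discharge = 0.0496 m^3/s.


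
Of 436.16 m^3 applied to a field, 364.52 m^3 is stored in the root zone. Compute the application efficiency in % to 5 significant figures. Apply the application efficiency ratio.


Approach: apply the application efficiency ratio, Ea = (stored/applied)*100.
Ea = (364.52/436.16)*100 = 83.575 %
Therefore the application efficiency = 83.575 %.


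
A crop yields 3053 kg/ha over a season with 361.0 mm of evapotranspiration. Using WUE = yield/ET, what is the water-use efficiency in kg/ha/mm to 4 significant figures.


WUE = 3053 / 361.0 = 8.457 kg/ha/mm
Therefore the water-use efficiency = 8.457 kg/ha/mm.


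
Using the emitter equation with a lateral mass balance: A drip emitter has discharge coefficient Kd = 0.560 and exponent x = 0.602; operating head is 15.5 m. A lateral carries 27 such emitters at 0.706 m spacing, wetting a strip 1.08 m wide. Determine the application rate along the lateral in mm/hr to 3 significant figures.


Approach: apply the emitter equation with a lateral mass balance, q = Kd*h^x; Q = n*q; rate = Q/(n*spacing*width).
Step 1 — single emitter flow (q = Kd*h^x):
  q = 0.560 * 15.5^0.602 = 2.9159 L/hr
Step 2 — total lateral flow: Q = 27 * 2.9159 = 78.728 L/hr
Step 3 — wetted area: A = 27 * 0.706 * 1.08 = 20.587 m^2
Step 4 — application rate: Q/A = 78.728/20.587 = 3.82 mm/hr
Therefore the application rate along the lateral = 3.82 mm/hr.


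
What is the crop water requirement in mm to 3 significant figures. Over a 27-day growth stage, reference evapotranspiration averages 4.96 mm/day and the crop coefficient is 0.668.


Approach: apply the crop water requirement relation, CWR = ET0 * Kc * days.
CWR = 4.96 * 0.668 * 27 = 89.5 mm
Therefore the crop water requirement = 89.5 mm.


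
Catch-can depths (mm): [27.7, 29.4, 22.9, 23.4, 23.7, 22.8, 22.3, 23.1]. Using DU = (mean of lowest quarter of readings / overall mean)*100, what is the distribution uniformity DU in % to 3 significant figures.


sorted lowest 2 of 8: [22.3, 22.8] -> mean = 22.550 mm
overall mean = 24.413 mm
DU = (22.550/24.413)*100 = 92.4 %
Therefore the distribution uniformity DU = 92.4 %.


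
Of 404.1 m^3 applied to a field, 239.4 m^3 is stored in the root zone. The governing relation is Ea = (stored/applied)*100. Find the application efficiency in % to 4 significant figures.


Ea = (239.4/404.1)*100 = 59.24 %
Therefore the application efficiency = 59.24 %.


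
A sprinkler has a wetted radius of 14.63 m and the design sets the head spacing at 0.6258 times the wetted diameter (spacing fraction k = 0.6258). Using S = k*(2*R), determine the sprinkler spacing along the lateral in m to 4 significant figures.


S = 0.6258 * (2 * 14.63) = 18.31 m
Therefore the sprinkler spacing along the lateral = 18.31 m.


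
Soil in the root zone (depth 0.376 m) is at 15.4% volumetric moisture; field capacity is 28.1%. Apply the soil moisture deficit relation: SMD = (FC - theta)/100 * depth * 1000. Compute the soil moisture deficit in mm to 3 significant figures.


SMD = (28.1 - 15.4)/100 * 0.376 * 1000 = 47.8 mm
Therefore the soil moisture deficit = 47.8 mm.


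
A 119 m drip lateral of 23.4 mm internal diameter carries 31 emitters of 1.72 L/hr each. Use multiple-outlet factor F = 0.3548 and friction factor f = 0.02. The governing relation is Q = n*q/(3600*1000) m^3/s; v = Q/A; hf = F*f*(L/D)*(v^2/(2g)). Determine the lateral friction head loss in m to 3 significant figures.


Q = 31*1.72/(3600*1000) = 1.4811e-05 m^3/s
A = pi*(23.4e-3/2)^2 = 4.3005e-04 m^2, so v = Q/A = 0.034440 m/s
hf = 0.3548*0.02*(119/0.0234)*(0.034440^2/(2*9.81)) = 0.00218 m
Therefore the lateral friction head loss = 0.00218 m.


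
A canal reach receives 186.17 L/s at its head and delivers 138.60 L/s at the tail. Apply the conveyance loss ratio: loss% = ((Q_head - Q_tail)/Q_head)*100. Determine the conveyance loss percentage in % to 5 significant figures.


loss = ((186.17 - 138.60)/186.17)*100 = 25.552 %
Therefore the conveyance loss percentage = 25.552 %.


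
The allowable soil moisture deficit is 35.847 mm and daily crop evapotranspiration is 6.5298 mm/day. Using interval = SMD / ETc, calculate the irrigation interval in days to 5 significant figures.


interval = 35.847 / 6.5298 = 5.4898 days
Therefore the irrigation interval = 5.4898 days.


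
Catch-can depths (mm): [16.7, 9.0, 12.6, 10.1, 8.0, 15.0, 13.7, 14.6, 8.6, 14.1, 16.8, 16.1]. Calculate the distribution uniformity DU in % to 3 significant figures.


Approach: apply the low-quarter distribution uniformity, DU = (mean of lowest quarter of readings / overall mean)*100.
sorted lowest 3 of 12: [8.0, 8.6, 9.0] -> mean = 8.5333 mm
overall mean = 12.942 mm
DU = (8.5333/12.942)*100 = 65.9 %
Therefore the distribution uniformity DU = 65.9 %.


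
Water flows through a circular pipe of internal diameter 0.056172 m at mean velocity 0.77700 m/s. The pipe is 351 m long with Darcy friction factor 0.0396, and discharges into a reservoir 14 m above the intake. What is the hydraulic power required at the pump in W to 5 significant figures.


Approach: apply continuity + Darcy-Weisbach + hydraulic power, Q = A*v; hf = f*(L/D)*(v^2/(2g)); H = static + hf; P = rho*g*Q*H.
Step 1 — flow rate (continuity, Q = A*v):
  A = pi*(0.056172/2)^2 = 0.002478162 m^2
  Q = 0.002478162 * 0.77700 = 0.001925532 m^3/s
Step 2 — friction head loss (Darcy-Weisbach):
  hf = 0.0396 * (351/0.056172) * (0.77700^2 / (2*9.81))
  hf = 7.614221 m
Step 3 — total head: H = 14 + 7.614221 = 21.61422 m
Step 4 — hydraulic power (P = rho*g*Q*H):
  P = 1000 * 9.81 * 0.001925532 * 21.61422 = 408.28 W
Therefore the hydraulic power required at the pump = 408.28 W.


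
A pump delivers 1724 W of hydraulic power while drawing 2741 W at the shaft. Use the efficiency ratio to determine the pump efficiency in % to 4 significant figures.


Approach: apply the efficiency ratio, eta = (P_out/P_in)*100.
eta = (1724 / 2741) * 100 = 62.90 %
Therefore the pump efficiency = 62.90 %.


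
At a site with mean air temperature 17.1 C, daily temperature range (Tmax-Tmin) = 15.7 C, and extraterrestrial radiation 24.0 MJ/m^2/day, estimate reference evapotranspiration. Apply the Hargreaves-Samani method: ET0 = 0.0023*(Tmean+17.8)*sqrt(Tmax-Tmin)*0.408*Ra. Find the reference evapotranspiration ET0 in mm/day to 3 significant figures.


ET0 = 0.0023*(17.1+17.8)*sqrt(15.7)*0.408*24.0 = 3.11 mm/day
Therefore the reference evapotranspiration ET0 = 3.11 mm/day.


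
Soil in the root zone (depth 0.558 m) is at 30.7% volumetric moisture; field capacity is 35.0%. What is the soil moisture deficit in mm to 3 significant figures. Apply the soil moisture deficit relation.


Approach: apply the soil moisture deficit relation, SMD = (FC - theta)/100 * depth * 1000.
SMD = (35.0 - 30.7)/100 * 0.558 * 1000 = 24.0 mm
Therefore the soil moisture deficit = 24.0 mm.


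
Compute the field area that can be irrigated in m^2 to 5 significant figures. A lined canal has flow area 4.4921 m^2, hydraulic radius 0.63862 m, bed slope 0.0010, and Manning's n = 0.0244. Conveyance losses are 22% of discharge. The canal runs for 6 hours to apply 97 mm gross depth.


Approach: apply Manning's equation with a conveyance and depth budget, Q = (1/n)*A*R^(2/3)*S^(1/2); Q_field = Q*(1-loss); Area = Q_field*t/(d/1000).
Step 1 — canal discharge (Manning's equation):
  Q = (1/0.0244) * 4.4921 * 0.63862^(2/3) * 0.0010^(1/2) = 4.317390 m^3/s
Step 2 — delivered flow: Q_field = 4.317390*(1 - 22/100) = 3.367564 m^3/s
Step 3 — volume delivered: V = 3.367564 * 6*3600 = 72739.38 m^3
Step 4 — area served: A = V / (depth/1000) = 72739.38 / 0.097 = 749890 m^2
Therefore the field area that can be irrigated = 749890 m^2.


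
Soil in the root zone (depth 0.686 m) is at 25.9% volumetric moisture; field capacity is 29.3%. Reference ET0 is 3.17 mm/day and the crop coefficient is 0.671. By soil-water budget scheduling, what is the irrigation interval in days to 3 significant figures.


Approach: apply soil-water budget scheduling, SMD = (FC-theta)/100*depth*1000; ETc = ET0*Kc; interval = SMD/ETc.
Step 1 — soil moisture deficit:
  SMD = (29.3 - 25.9)/100 * 0.686 * 1000 = 23.324 mm
Step 2 — daily crop ET (ETc = ET0*Kc):
  ETc = 3.17 * 0.671 = 2.1271 mm/day
Step 3 — irrigation interval (SMD/ETc):
  interval = 23.324 / 2.1271 = 11.0 days
Therefore the irrigation interval = 11.0 days.


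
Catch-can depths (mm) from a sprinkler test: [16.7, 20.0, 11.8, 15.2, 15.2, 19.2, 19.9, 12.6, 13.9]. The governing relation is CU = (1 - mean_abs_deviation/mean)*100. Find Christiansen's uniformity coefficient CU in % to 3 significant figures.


mean = 16.056 mm
mean |d_i - mean| = 2.5728 mm
CU = (1 - 2.5728/16.056)*100 = 84.0 %
Therefore Christiansen's uniformity coefficient CU = 84.0 %.


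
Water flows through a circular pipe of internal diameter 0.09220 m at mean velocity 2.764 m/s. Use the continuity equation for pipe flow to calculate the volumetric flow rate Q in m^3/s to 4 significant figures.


Approach: apply the continuity equation for pipe flow, Q = A * v with A = pi*(D/2)^2.
A = pi*(0.09220/2)^2 = 0.00667654 m^2
Q = 0.00667654 * 2.764 = 0.01845 m^3/s
Therefore the volumetric flow rate Q = 0.01845 m^3/s.


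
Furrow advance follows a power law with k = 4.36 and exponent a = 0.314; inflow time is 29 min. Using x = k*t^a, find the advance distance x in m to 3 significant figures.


x = 4.36 * 29^0.314 = 12.6 m
Therefore the advance distance x = 12.6 m.


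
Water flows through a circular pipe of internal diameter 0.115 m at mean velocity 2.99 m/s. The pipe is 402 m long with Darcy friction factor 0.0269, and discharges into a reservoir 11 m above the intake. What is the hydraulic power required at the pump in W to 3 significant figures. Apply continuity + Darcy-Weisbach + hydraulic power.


Approach: apply continuity + Darcy-Weisbach + hydraulic power, Q = A*v; hf = f*(L/D)*(v^2/(2g)); H = static + hf; P = rho*g*Q*H.
Step 1 — flow rate (continuity, Q = A*v):
  A = pi*(0.115/2)^2 = 0.010387 m^2
  Q = 0.010387 * 2.99 = 0.031057 m^3/s
Step 2 — friction head loss (Darcy-Weisbach):
  hf = 0.0269 * (402/0.115) * (2.99^2 / (2*9.81))
  hf = 42.847 m
Step 3 — total head: H = 11 + 42.847 = 53.847 m
Step 4 — hydraulic power (P = rho*g*Q*H):
  P = 1000 * 9.81 * 0.031057 * 53.847 = 16400 W
Therefore the hydraulic power required at the pump = 16400 W.


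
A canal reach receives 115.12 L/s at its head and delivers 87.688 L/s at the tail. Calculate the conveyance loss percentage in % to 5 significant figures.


Approach: apply the conveyance loss ratio, loss% = ((Q_head - Q_tail)/Q_head)*100.
loss = ((115.12 - 87.688)/115.12)*100 = 23.829 %
Therefore the conveyance loss percentage = 23.829 %.


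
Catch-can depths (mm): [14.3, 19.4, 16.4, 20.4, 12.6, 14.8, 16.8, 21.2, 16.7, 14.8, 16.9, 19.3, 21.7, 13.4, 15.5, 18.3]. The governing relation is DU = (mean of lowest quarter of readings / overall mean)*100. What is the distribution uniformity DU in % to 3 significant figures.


sorted lowest 4 of 16: [12.6, 13.4, 14.3, 14.8] -> mean = 13.775 mm
overall mean = 17.031 mm
DU = (13.775/17.031)*100 = 80.9 %
Therefore the distribution uniformity DU = 80.9 %.


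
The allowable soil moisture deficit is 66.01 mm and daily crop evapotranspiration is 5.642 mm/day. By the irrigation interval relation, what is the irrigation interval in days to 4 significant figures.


Approach: apply the irrigation interval relation, interval = SMD / ETc.
interval = 66.01 / 5.642 = 11.70 days
Therefore the irrigation interval = 11.70 days.


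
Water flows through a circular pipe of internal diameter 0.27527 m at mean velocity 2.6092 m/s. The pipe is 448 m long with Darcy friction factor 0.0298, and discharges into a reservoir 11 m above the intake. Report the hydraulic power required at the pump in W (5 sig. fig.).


Approach: apply continuity + Darcy-Weisbach + hydraulic power, Q = A*v; hf = f*(L/D)*(v^2/(2g)); H = static + hf; P = rho*g*Q*H.
Step 1 — flow rate (continuity, Q = A*v):
  A = pi*(0.27527/2)^2 = 0.05951242 m^2
  Q = 0.05951242 * 2.6092 = 0.1552798 m^3/s
Step 2 — friction head loss (Darcy-Weisbach):
  hf = 0.0298 * (448/0.27527) * (2.6092^2 / (2*9.81))
  hf = 16.82872 m
Step 3 — total head: H = 11 + 16.82872 = 27.82872 m
Step 4 — hydraulic power (P = rho*g*Q*H):
  P = 1000 * 9.81 * 0.1552798 * 27.82872 = 42391 W
Therefore the hydraulic power required at the pump = 42391 W.


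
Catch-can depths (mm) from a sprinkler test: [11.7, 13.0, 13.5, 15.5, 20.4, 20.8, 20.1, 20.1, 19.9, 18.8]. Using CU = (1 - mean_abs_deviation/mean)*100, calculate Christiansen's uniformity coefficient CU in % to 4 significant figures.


mean = 17.3800 mm
mean |d_i - mean| = 3.16400 mm
CU = (1 - 3.16400/17.3800)*100 = 81.80 %
Therefore Christiansen's uniformity coefficient CU = 81.80 %.


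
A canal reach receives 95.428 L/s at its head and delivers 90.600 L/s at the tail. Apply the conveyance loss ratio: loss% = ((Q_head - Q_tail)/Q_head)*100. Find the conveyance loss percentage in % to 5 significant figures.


loss = ((95.428 - 90.600)/95.428)*100 = 5.0593 %
Therefore the conveyance loss percentage = 5.0593 %.


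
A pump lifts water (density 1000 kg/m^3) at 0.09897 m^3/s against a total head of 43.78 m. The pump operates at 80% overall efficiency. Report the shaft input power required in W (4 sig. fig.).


Approach: apply hydraulic power then efficiency conversion, P = rho*g*Q*H; P_in = P/eta.
Step 1 — hydraulic power (P = rho*g*Q*H):
  P = 1000 * 9.81 * 0.09897 * 43.78 = 42505.8 W
Step 2 — input power: P_in = P/eta = 42505.8 / 0.8 = 53130 W
Therefore the shaft input power required = 53130 W.


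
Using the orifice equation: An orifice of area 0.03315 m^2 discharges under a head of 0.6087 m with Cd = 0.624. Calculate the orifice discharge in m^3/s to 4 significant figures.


Approach: apply the orifice equation, Q = Cd*A*sqrt(2*g*h).
Q = 0.624 * 0.03315 * sqrt(2*9.81*0.6087) = 0.07149 m^3/s
Therefore the orifice discharge = 0.07149 m^3/s.


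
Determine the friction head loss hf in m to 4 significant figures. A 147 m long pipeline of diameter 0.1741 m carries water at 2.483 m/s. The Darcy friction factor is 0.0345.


Approach: apply the Darcy-Weisbach equation, hf = f*(L/D)*(v^2/(2g)).
hf = 0.0345 * (147/0.1741) * (2.483^2 / (2*9.81))
hf = 9.154 m
Therefore the friction head loss hf = 9.154 m.


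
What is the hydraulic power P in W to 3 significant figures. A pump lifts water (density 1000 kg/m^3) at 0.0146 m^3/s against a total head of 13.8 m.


Approach: apply the hydraulic power relation, P = rho*g*Q*H.
P = 1000 * 9.81 * 0.0146 * 13.8 = 1980 W
Therefore the hydraulic power P = 1980 W.


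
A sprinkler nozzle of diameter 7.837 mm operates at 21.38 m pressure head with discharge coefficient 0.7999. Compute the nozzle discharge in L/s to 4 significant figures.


Approach: apply the orifice equation, Q = Cd*A*sqrt(2*g*h), A = pi*(d/2)^2.
A = pi*(7.837e-3/2)^2 = 4.82380e-05 m^2
Q = 0.7999 * 4.82380e-05 * sqrt(2*9.81*21.38) * 1000 = 0.7903 L/s
Therefore the nozzle discharge = 0.7903 L/s.


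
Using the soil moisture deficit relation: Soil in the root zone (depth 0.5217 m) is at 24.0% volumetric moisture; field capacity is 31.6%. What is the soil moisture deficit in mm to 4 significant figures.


Approach: apply the soil moisture deficit relation, SMD = (FC - theta)/100 * depth * 1000.
SMD = (31.6 - 24.0)/100 * 0.5217 * 1000 = 39.65 mm
Therefore the soil moisture deficit = 39.65 mm.


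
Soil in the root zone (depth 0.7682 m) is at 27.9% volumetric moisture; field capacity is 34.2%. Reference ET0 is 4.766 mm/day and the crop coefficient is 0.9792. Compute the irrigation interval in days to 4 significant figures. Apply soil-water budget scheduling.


Approach: apply soil-water budget scheduling, SMD = (FC-theta)/100*depth*1000; ETc = ET0*Kc; interval = SMD/ETc.
Step 1 — soil moisture deficit:
  SMD = (34.2 - 27.9)/100 * 0.7682 * 1000 = 48.3966 mm
Step 2 — daily crop ET (ETc = ET0*Kc):
  ETc = 4.766 * 0.9792 = 4.66687 mm/day
Step 3 — irrigation interval (SMD/ETc):
  interval = 48.3966 / 4.66687 = 10.37 days
Therefore the irrigation interval = 10.37 days.


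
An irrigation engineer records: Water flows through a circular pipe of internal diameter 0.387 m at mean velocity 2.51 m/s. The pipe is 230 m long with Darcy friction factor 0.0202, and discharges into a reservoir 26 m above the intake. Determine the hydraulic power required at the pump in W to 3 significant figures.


Approach: apply continuity + Darcy-Weisbach + hydraulic power, Q = A*v; hf = f*(L/D)*(v^2/(2g)); H = static + hf; P = rho*g*Q*H.
Step 1 — flow rate (continuity, Q = A*v):
  A = pi*(0.387/2)^2 = 0.11763 m^2
  Q = 0.11763 * 2.51 = 0.29525 m^3/s
Step 2 — friction head loss (Darcy-Weisbach):
  hf = 0.0202 * (230/0.387) * (2.51^2 / (2*9.81))
  hf = 3.8549 m
Step 3 — total head: H = 26 + 3.8549 = 29.855 m
Step 4 — hydraulic power (P = rho*g*Q*H):
  P = 1000 * 9.81 * 0.29525 * 29.855 = 86500 W
Therefore the hydraulic power required at the pump = 86500 W.


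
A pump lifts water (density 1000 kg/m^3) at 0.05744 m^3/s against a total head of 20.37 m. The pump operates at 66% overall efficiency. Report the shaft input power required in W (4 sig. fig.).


Approach: apply hydraulic power then efficiency conversion, P = rho*g*Q*H; P_in = P/eta.
Step 1 — hydraulic power (P = rho*g*Q*H):
  P = 1000 * 9.81 * 0.05744 * 20.37 = 11478.2 W
Step 2 — input power: P_in = P/eta = 11478.2 / 0.66 = 17390 W
Therefore the shaft input power required = 17390 W.


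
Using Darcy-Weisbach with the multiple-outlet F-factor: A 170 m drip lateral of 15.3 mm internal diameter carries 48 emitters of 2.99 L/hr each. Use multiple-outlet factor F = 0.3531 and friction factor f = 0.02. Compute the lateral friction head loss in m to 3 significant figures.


Approach: apply Darcy-Weisbach with the multiple-outlet F-factor, Q = n*q/(3600*1000) m^3/s; v = Q/A; hf = F*f*(L/D)*(v^2/(2g)).
Q = 48*2.99/(3600*1000) = 3.9867e-05 m^3/s
A = pi*(15.3e-3/2)^2 = 1.8385e-04 m^2, so v = Q/A = 0.21684 m/s
hf = 0.3531*0.02*(170/0.0153)*(0.21684^2/(2*9.81)) = 0.188 m
Therefore the lateral friction head loss = 0.188 m.


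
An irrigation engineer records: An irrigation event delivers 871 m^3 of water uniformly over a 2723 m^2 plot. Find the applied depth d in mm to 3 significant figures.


Approach: apply depth from volume over area, d = (V/A)*1000.
d = (871 / 2723) * 1000 = 320 mm
Therefore the applied depth d = 320 mm.


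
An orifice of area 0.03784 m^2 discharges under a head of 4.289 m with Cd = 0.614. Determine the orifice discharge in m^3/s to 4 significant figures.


Approach: apply the orifice equation, Q = Cd*A*sqrt(2*g*h).
Q = 0.614 * 0.03784 * sqrt(2*9.81*4.289) = 0.2131 m^3/s
Therefore the orifice discharge = 0.2131 m^3/s.


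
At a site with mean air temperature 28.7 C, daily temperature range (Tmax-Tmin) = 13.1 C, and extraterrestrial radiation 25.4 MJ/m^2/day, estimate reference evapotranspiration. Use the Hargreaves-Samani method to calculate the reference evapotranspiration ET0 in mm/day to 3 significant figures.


Approach: apply the Hargreaves-Samani method, ET0 = 0.0023*(Tmean+17.8)*sqrt(Tmax-Tmin)*0.408*Ra.
ET0 = 0.0023*(28.7+17.8)*sqrt(13.1)*0.408*25.4 = 4.01 mm/day
Therefore the reference evapotranspiration ET0 = 4.01 mm/day.


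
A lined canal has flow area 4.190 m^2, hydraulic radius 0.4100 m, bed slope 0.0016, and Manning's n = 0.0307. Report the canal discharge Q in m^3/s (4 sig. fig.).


Approach: apply Manning's equation, Q = (1/n)*A*R^(2/3)*S^(1/2).
Q = (1/0.0307) * 4.190 * 0.4100^(2/3) * 0.0016^(1/2) = 3.013 m^3/s
Therefore the canal discharge Q = 3.013 m^3/s.


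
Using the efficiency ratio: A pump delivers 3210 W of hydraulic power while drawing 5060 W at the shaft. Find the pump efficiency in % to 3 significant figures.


Approach: apply the efficiency ratio, eta = (P_out/P_in)*100.
eta = (3210 / 5060) * 100 = 63.4 %
Therefore the pump efficiency = 63.4 %.


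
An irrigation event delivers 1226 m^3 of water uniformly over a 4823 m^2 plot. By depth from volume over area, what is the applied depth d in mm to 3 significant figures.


Approach: apply depth from volume over area, d = (V/A)*1000.
d = (1226 / 4823) * 1000 = 254 mm
Therefore the applied depth d = 254 mm.


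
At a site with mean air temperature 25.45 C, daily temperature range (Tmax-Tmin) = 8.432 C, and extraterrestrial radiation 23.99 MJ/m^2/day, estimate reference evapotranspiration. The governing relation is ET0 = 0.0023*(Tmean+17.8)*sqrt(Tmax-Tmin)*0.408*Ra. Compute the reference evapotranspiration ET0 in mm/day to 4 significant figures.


ET0 = 0.0023*(25.45+17.8)*sqrt(8.432)*0.408*23.99 = 2.827 mm/day
Therefore the reference evapotranspiration ET0 = 2.827 mm/day.


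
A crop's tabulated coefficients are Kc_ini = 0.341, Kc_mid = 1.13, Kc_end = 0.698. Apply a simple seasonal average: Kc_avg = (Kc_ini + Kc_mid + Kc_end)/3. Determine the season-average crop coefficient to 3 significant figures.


Kc_avg = (0.341 + 1.13 + 0.698)/3 = 0.723
Therefore the season-average crop coefficient = 0.723.


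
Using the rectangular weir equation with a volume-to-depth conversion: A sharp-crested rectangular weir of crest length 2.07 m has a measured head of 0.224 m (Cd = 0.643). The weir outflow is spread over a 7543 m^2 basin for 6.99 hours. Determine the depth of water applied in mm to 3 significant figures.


Approach: apply the rectangular weir equation with a volume-to-depth conversion, Q = (2/3)*Cd*L*sqrt(2g)*H^1.5; d = Q*t/A * 1000.
Step 1 — weir discharge:
  Q = (2/3)*0.643*2.07*sqrt(2*9.81)*0.224^1.5 = 0.41669 m^3/s
Step 2 — volume: V = 0.41669 * 6.99*3600 = 10486 m^3
Step 3 — depth: d = V/A * 1000 = 10486/7543 * 1000 = 1390 mm
Therefore the depth of water applied = 1390 mm.


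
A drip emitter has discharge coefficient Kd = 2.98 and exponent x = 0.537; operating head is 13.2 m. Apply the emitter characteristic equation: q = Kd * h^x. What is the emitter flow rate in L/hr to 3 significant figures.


q = 2.98 * 13.2^0.537 = 11.9 L/hr
Therefore the emitter flow rate = 11.9 L/hr.


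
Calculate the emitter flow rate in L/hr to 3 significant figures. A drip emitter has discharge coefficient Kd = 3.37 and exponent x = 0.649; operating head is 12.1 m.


Approach: apply the emitter characteristic equation, q = Kd * h^x.
q = 3.37 * 12.1^0.649 = 17.0 L/hr
Therefore the emitter flow rate = 17.0 L/hr.


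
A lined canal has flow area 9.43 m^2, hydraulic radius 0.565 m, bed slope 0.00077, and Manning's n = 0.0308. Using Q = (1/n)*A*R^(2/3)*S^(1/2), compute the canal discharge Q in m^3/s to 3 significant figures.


Q = (1/0.0308) * 9.43 * 0.565^(2/3) * 0.00077^(1/2) = 5.81 m^3/s
Therefore the canal discharge Q = 5.81 m^3/s.


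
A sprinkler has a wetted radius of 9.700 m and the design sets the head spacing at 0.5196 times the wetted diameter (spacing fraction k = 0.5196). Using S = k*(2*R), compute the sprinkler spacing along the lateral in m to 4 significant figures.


S = 0.5196 * (2 * 9.700) = 10.08 m
Therefore the sprinkler spacing along the lateral = 10.08 m.


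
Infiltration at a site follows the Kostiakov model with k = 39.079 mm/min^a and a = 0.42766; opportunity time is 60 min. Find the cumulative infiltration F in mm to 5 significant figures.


Approach: apply the Kostiakov infiltration equation, F = k*t^a.
F = 39.079 * 60^0.42766 = 225.11 mm
Therefore the cumulative infiltration F = 225.11 mm.


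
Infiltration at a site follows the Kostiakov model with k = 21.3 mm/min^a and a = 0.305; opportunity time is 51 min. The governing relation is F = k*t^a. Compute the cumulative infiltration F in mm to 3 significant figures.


F = 21.3 * 51^0.305 = 70.7 mm
Therefore the cumulative infiltration F = 70.7 mm.


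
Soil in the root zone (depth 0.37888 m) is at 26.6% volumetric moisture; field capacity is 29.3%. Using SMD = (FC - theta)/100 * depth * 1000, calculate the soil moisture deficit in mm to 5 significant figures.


SMD = (29.3 - 26.6)/100 * 0.37888 * 1000 = 10.230 mm
Therefore the soil moisture deficit = 10.230 mm.


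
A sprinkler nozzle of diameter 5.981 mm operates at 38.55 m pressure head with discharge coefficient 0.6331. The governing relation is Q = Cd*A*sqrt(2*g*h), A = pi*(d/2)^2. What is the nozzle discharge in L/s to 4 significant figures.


A = pi*(5.981e-3/2)^2 = 2.80955e-05 m^2
Q = 0.6331 * 2.80955e-05 * sqrt(2*9.81*38.55) * 1000 = 0.4892 L/s
Therefore the nozzle discharge = 0.4892 L/s.


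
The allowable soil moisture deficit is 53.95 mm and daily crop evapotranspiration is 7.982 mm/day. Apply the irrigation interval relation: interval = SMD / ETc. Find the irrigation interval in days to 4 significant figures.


interval = 53.95 / 7.982 = 6.759 days
Therefore the irrigation interval = 6.759 days.


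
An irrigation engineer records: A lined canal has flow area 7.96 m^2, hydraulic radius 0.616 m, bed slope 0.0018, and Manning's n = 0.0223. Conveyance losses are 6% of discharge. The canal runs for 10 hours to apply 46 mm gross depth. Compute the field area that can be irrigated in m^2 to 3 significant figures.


Approach: apply Manning's equation with a conveyance and depth budget, Q = (1/n)*A*R^(2/3)*S^(1/2); Q_field = Q*(1-loss); Area = Q_field*t/(d/1000).
Step 1 — canal discharge (Manning's equation):
  Q = (1/0.0223) * 7.96 * 0.616^(2/3) * 0.0018^(1/2) = 10.964 m^3/s
Step 2 — delivered flow: Q_field = 10.964*(1 - 6/100) = 10.306 m^3/s
Step 3 — volume delivered: V = 10.306 * 10*3600 = 371020 m^3
Step 4 — area served: A = V / (depth/1000) = 371020 / 0.046 = 8070000 m^2
Therefore the field area that can be irrigated = 8070000 m^2.


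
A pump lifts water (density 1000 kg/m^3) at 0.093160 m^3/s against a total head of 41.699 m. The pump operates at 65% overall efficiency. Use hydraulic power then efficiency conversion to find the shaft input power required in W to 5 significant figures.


Approach: apply hydraulic power then efficiency conversion, P = rho*g*Q*H; P_in = P/eta.
Step 1 — hydraulic power (P = rho*g*Q*H):
  P = 1000 * 9.81 * 0.093160 * 41.699 = 38108.70 W
Step 2 — input power: P_in = P/eta = 38108.70 / 0.65 = 58629 W
Therefore the shaft input power required = 58629 W.


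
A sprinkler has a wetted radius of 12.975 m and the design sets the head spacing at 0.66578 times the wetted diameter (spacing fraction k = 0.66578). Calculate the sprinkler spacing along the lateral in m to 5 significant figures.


Approach: apply the sprinkler spacing rule (spacing as a fraction of wetted diameter), S = k*(2*R).
S = 0.66578 * (2 * 12.975) = 17.277 m
Therefore the sprinkler spacing along the lateral = 17.277 m.
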